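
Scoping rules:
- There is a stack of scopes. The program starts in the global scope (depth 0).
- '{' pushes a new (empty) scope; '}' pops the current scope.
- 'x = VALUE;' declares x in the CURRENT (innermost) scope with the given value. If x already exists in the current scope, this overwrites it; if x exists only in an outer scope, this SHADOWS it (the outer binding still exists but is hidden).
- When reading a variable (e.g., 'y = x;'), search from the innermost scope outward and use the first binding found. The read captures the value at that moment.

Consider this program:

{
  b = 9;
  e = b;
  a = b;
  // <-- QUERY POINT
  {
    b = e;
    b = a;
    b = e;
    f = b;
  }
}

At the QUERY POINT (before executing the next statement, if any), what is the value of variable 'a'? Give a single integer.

Step 1: enter scope (depth=1)
Step 2: declare b=9 at depth 1
Step 3: declare e=(read b)=9 at depth 1
Step 4: declare a=(read b)=9 at depth 1
Visible at query point: a=9 b=9 e=9

Answer: 9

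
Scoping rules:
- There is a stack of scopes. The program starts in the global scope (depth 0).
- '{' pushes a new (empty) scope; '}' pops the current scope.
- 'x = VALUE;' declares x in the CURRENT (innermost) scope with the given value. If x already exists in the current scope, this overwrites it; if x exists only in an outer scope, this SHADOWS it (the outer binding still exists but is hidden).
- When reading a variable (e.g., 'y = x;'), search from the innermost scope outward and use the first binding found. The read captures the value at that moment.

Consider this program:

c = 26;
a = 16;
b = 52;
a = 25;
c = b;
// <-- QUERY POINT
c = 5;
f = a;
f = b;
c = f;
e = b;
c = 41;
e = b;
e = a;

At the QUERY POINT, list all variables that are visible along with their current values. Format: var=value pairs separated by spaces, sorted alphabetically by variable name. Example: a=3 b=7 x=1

Step 1: declare c=26 at depth 0
Step 2: declare a=16 at depth 0
Step 3: declare b=52 at depth 0
Step 4: declare a=25 at depth 0
Step 5: declare c=(read b)=52 at depth 0
Visible at query point: a=25 b=52 c=52

Answer: a=25 b=52 c=52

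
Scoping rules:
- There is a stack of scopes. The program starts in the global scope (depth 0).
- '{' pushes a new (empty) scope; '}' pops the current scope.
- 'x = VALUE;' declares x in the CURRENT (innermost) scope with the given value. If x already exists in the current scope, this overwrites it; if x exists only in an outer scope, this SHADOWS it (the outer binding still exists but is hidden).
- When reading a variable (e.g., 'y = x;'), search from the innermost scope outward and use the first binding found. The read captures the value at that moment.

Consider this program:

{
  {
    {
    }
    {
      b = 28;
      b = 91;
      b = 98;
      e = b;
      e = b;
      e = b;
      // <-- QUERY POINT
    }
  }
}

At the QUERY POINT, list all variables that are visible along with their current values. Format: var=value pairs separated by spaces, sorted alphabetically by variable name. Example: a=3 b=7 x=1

Answer: b=98 e=98

Derivation:
Step 1: enter scope (depth=1)
Step 2: enter scope (depth=2)
Step 3: enter scope (depth=3)
Step 4: exit scope (depth=2)
Step 5: enter scope (depth=3)
Step 6: declare b=28 at depth 3
Step 7: declare b=91 at depth 3
Step 8: declare b=98 at depth 3
Step 9: declare e=(read b)=98 at depth 3
Step 10: declare e=(read b)=98 at depth 3
Step 11: declare e=(read b)=98 at depth 3
Visible at query point: b=98 e=98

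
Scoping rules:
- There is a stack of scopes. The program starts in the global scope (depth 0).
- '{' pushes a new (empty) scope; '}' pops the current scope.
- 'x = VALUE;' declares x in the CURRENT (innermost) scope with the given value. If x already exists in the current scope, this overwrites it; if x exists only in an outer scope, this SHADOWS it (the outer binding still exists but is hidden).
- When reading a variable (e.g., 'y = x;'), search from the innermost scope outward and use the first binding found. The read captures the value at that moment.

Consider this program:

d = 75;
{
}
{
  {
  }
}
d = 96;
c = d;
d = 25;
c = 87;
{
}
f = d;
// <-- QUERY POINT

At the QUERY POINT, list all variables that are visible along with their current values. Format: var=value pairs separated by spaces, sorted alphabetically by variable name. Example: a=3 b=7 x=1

Step 1: declare d=75 at depth 0
Step 2: enter scope (depth=1)
Step 3: exit scope (depth=0)
Step 4: enter scope (depth=1)
Step 5: enter scope (depth=2)
Step 6: exit scope (depth=1)
Step 7: exit scope (depth=0)
Step 8: declare d=96 at depth 0
Step 9: declare c=(read d)=96 at depth 0
Step 10: declare d=25 at depth 0
Step 11: declare c=87 at depth 0
Step 12: enter scope (depth=1)
Step 13: exit scope (depth=0)
Step 14: declare f=(read d)=25 at depth 0
Visible at query point: c=87 d=25 f=25

Answer: c=87 d=25 f=25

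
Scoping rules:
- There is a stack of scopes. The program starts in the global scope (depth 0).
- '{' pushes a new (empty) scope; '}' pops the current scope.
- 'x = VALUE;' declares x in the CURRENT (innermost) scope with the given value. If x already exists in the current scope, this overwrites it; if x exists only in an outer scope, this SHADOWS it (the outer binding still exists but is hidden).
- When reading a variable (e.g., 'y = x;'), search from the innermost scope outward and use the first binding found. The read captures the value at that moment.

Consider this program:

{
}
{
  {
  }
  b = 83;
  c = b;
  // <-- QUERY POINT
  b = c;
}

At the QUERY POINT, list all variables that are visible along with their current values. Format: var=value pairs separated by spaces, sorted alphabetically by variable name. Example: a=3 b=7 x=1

Answer: b=83 c=83

Derivation:
Step 1: enter scope (depth=1)
Step 2: exit scope (depth=0)
Step 3: enter scope (depth=1)
Step 4: enter scope (depth=2)
Step 5: exit scope (depth=1)
Step 6: declare b=83 at depth 1
Step 7: declare c=(read b)=83 at depth 1
Visible at query point: b=83 c=83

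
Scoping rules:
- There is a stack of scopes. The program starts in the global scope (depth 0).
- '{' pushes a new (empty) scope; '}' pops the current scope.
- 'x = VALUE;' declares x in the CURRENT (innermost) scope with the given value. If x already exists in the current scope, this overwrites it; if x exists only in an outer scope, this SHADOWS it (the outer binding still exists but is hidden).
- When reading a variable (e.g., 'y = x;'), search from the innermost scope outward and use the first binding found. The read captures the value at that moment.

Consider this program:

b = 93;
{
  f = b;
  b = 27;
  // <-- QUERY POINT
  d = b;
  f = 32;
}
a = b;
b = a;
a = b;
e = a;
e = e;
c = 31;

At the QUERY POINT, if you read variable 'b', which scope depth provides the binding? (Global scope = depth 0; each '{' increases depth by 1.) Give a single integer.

Step 1: declare b=93 at depth 0
Step 2: enter scope (depth=1)
Step 3: declare f=(read b)=93 at depth 1
Step 4: declare b=27 at depth 1
Visible at query point: b=27 f=93

Answer: 1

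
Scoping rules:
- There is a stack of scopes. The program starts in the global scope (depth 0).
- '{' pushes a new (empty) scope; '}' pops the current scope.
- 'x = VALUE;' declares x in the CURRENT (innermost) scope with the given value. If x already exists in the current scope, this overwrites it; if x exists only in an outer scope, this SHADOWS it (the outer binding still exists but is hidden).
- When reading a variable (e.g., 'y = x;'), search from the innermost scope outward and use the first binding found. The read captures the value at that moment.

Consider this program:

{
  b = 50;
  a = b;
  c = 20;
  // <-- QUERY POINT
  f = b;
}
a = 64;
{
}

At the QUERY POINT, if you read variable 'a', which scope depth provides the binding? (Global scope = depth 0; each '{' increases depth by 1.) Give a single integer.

Answer: 1

Derivation:
Step 1: enter scope (depth=1)
Step 2: declare b=50 at depth 1
Step 3: declare a=(read b)=50 at depth 1
Step 4: declare c=20 at depth 1
Visible at query point: a=50 b=50 c=20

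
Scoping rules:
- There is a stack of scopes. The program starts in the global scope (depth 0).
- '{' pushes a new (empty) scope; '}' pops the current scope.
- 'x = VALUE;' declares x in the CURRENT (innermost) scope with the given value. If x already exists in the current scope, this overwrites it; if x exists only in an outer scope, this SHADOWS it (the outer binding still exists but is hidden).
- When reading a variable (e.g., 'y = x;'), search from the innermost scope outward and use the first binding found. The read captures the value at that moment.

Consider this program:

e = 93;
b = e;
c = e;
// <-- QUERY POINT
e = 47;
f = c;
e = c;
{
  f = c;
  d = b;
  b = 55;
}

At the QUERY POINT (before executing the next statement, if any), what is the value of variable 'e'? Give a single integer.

Step 1: declare e=93 at depth 0
Step 2: declare b=(read e)=93 at depth 0
Step 3: declare c=(read e)=93 at depth 0
Visible at query point: b=93 c=93 e=93

Answer: 93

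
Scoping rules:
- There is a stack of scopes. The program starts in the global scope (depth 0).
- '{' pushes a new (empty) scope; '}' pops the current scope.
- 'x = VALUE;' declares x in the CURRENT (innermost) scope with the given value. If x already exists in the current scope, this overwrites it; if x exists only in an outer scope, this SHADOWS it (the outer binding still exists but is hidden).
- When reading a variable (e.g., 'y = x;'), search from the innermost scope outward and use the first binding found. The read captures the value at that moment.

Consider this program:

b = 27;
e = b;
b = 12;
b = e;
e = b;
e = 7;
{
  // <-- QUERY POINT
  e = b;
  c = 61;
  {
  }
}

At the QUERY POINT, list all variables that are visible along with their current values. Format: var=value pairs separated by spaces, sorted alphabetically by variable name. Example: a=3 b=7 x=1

Answer: b=27 e=7

Derivation:
Step 1: declare b=27 at depth 0
Step 2: declare e=(read b)=27 at depth 0
Step 3: declare b=12 at depth 0
Step 4: declare b=(read e)=27 at depth 0
Step 5: declare e=(read b)=27 at depth 0
Step 6: declare e=7 at depth 0
Step 7: enter scope (depth=1)
Visible at query point: b=27 e=7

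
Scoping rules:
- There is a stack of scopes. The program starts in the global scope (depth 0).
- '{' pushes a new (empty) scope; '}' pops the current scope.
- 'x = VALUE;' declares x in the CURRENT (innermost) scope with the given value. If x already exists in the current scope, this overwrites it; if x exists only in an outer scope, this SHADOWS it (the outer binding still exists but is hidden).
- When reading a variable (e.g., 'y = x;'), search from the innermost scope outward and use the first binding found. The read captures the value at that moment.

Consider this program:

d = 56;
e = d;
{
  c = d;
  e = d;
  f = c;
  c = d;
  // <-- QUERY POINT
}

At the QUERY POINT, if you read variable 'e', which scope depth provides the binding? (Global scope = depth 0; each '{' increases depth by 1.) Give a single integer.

Answer: 1

Derivation:
Step 1: declare d=56 at depth 0
Step 2: declare e=(read d)=56 at depth 0
Step 3: enter scope (depth=1)
Step 4: declare c=(read d)=56 at depth 1
Step 5: declare e=(read d)=56 at depth 1
Step 6: declare f=(read c)=56 at depth 1
Step 7: declare c=(read d)=56 at depth 1
Visible at query point: c=56 d=56 e=56 f=56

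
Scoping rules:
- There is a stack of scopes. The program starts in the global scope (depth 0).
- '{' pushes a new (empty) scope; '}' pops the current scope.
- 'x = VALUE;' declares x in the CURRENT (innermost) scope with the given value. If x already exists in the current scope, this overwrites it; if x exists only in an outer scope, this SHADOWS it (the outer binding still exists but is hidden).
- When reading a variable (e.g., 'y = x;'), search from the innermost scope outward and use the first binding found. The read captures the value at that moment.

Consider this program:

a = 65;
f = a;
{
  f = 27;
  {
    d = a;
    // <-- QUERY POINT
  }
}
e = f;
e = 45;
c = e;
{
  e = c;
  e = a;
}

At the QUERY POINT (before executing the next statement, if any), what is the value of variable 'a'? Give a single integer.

Answer: 65

Derivation:
Step 1: declare a=65 at depth 0
Step 2: declare f=(read a)=65 at depth 0
Step 3: enter scope (depth=1)
Step 4: declare f=27 at depth 1
Step 5: enter scope (depth=2)
Step 6: declare d=(read a)=65 at depth 2
Visible at query point: a=65 d=65 f=27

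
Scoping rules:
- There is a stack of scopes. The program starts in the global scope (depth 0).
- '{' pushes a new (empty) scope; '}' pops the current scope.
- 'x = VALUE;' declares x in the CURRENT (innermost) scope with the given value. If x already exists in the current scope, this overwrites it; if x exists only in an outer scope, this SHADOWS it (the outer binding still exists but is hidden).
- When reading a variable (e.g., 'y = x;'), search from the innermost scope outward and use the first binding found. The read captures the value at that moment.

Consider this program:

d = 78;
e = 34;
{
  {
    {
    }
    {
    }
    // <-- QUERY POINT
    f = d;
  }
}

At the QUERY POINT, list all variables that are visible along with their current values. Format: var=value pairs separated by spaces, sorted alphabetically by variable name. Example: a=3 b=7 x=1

Answer: d=78 e=34

Derivation:
Step 1: declare d=78 at depth 0
Step 2: declare e=34 at depth 0
Step 3: enter scope (depth=1)
Step 4: enter scope (depth=2)
Step 5: enter scope (depth=3)
Step 6: exit scope (depth=2)
Step 7: enter scope (depth=3)
Step 8: exit scope (depth=2)
Visible at query point: d=78 e=34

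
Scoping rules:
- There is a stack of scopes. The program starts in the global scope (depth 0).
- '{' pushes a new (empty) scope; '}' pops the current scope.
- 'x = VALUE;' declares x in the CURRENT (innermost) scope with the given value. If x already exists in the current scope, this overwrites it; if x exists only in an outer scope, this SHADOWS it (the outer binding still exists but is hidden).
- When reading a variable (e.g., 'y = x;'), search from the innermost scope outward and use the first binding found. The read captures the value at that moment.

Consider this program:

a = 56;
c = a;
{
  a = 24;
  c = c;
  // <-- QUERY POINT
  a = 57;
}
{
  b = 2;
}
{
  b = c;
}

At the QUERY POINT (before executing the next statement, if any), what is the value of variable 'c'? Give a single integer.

Answer: 56

Derivation:
Step 1: declare a=56 at depth 0
Step 2: declare c=(read a)=56 at depth 0
Step 3: enter scope (depth=1)
Step 4: declare a=24 at depth 1
Step 5: declare c=(read c)=56 at depth 1
Visible at query point: a=24 c=56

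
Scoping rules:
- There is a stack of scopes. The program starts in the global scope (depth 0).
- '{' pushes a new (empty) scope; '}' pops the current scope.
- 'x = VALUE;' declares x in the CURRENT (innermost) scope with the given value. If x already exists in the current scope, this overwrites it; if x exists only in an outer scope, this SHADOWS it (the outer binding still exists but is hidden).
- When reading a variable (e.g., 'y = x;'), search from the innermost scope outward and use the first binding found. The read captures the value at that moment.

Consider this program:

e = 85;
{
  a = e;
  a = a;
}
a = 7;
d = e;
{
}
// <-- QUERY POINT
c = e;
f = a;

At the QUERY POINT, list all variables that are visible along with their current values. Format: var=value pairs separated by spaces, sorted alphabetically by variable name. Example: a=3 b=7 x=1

Answer: a=7 d=85 e=85

Derivation:
Step 1: declare e=85 at depth 0
Step 2: enter scope (depth=1)
Step 3: declare a=(read e)=85 at depth 1
Step 4: declare a=(read a)=85 at depth 1
Step 5: exit scope (depth=0)
Step 6: declare a=7 at depth 0
Step 7: declare d=(read e)=85 at depth 0
Step 8: enter scope (depth=1)
Step 9: exit scope (depth=0)
Visible at query point: a=7 d=85 e=85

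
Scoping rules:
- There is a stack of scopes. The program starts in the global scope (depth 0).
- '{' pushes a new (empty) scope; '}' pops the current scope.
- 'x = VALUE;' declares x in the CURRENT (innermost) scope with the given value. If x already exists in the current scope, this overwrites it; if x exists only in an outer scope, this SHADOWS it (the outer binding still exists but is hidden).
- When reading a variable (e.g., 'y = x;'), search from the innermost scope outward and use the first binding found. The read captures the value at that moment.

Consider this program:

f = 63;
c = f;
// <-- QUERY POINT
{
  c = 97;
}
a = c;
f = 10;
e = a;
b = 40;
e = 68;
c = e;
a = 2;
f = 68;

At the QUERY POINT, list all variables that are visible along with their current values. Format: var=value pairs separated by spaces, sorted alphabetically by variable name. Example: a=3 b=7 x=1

Answer: c=63 f=63

Derivation:
Step 1: declare f=63 at depth 0
Step 2: declare c=(read f)=63 at depth 0
Visible at query point: c=63 f=63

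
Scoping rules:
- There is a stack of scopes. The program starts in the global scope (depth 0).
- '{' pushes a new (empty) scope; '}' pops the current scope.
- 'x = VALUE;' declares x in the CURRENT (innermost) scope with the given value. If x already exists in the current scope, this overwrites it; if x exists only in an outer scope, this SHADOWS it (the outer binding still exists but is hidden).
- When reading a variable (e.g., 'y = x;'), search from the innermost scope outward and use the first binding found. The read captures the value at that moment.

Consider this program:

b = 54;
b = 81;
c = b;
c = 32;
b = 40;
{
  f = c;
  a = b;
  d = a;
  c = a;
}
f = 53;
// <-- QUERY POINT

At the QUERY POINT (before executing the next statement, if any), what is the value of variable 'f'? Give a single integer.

Step 1: declare b=54 at depth 0
Step 2: declare b=81 at depth 0
Step 3: declare c=(read b)=81 at depth 0
Step 4: declare c=32 at depth 0
Step 5: declare b=40 at depth 0
Step 6: enter scope (depth=1)
Step 7: declare f=(read c)=32 at depth 1
Step 8: declare a=(read b)=40 at depth 1
Step 9: declare d=(read a)=40 at depth 1
Step 10: declare c=(read a)=40 at depth 1
Step 11: exit scope (depth=0)
Step 12: declare f=53 at depth 0
Visible at query point: b=40 c=32 f=53

Answer: 53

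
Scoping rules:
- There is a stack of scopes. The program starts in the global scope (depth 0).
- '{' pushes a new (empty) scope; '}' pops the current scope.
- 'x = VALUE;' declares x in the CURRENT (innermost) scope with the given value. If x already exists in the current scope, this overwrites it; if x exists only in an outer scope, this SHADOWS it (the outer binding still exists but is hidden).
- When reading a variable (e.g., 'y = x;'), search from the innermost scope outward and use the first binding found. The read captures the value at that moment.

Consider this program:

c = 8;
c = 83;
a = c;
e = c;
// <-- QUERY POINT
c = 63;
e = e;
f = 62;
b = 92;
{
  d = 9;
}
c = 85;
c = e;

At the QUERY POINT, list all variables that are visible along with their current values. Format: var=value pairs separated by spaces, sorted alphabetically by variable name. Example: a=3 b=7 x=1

Answer: a=83 c=83 e=83

Derivation:
Step 1: declare c=8 at depth 0
Step 2: declare c=83 at depth 0
Step 3: declare a=(read c)=83 at depth 0
Step 4: declare e=(read c)=83 at depth 0
Visible at query point: a=83 c=83 e=83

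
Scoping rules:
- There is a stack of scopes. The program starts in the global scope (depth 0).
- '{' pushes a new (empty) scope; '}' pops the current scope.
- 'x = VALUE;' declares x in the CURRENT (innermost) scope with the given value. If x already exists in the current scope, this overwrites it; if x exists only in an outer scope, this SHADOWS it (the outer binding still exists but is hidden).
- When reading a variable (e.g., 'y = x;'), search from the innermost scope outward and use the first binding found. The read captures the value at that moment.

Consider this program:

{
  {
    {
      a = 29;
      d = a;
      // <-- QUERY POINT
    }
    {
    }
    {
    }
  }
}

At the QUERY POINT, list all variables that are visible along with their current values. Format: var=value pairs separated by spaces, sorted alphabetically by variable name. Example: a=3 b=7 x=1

Step 1: enter scope (depth=1)
Step 2: enter scope (depth=2)
Step 3: enter scope (depth=3)
Step 4: declare a=29 at depth 3
Step 5: declare d=(read a)=29 at depth 3
Visible at query point: a=29 d=29

Answer: a=29 d=29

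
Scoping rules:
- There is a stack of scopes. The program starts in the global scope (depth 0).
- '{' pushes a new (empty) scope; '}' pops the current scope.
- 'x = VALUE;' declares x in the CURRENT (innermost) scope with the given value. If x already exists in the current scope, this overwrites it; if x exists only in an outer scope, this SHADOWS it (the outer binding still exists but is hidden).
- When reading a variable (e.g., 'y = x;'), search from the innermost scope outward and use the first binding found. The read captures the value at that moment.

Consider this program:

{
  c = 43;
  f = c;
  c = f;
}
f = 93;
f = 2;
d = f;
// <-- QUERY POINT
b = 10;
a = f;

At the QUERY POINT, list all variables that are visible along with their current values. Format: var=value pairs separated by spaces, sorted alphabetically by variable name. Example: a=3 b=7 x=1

Step 1: enter scope (depth=1)
Step 2: declare c=43 at depth 1
Step 3: declare f=(read c)=43 at depth 1
Step 4: declare c=(read f)=43 at depth 1
Step 5: exit scope (depth=0)
Step 6: declare f=93 at depth 0
Step 7: declare f=2 at depth 0
Step 8: declare d=(read f)=2 at depth 0
Visible at query point: d=2 f=2

Answer: d=2 f=2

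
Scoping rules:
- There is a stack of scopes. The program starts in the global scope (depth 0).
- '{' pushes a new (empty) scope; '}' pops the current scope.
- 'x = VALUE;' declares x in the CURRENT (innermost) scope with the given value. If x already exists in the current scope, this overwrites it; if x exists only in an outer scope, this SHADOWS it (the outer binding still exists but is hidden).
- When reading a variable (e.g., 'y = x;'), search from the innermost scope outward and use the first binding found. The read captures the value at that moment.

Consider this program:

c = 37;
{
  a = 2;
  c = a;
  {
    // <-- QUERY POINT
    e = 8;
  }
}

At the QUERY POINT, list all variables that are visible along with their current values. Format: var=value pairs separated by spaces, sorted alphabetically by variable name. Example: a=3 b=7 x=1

Step 1: declare c=37 at depth 0
Step 2: enter scope (depth=1)
Step 3: declare a=2 at depth 1
Step 4: declare c=(read a)=2 at depth 1
Step 5: enter scope (depth=2)
Visible at query point: a=2 c=2

Answer: a=2 c=2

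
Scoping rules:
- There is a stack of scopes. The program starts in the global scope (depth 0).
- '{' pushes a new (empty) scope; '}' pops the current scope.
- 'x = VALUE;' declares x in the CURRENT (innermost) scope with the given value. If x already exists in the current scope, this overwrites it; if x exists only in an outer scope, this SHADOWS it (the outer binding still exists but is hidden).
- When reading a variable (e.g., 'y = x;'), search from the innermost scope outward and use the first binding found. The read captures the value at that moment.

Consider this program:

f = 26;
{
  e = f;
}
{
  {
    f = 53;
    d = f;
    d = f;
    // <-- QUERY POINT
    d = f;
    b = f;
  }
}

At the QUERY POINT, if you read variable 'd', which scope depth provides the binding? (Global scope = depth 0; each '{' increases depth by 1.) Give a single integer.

Step 1: declare f=26 at depth 0
Step 2: enter scope (depth=1)
Step 3: declare e=(read f)=26 at depth 1
Step 4: exit scope (depth=0)
Step 5: enter scope (depth=1)
Step 6: enter scope (depth=2)
Step 7: declare f=53 at depth 2
Step 8: declare d=(read f)=53 at depth 2
Step 9: declare d=(read f)=53 at depth 2
Visible at query point: d=53 f=53

Answer: 2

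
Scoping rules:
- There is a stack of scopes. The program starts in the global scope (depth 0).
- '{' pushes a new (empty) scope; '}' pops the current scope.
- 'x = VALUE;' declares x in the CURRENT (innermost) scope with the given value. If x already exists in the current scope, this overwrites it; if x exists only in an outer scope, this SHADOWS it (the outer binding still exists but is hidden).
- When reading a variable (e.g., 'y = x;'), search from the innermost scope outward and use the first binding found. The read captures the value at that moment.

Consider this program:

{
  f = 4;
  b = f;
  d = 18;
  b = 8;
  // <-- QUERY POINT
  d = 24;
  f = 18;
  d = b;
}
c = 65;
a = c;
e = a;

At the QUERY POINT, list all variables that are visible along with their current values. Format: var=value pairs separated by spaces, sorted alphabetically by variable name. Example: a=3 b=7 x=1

Answer: b=8 d=18 f=4

Derivation:
Step 1: enter scope (depth=1)
Step 2: declare f=4 at depth 1
Step 3: declare b=(read f)=4 at depth 1
Step 4: declare d=18 at depth 1
Step 5: declare b=8 at depth 1
Visible at query point: b=8 d=18 f=4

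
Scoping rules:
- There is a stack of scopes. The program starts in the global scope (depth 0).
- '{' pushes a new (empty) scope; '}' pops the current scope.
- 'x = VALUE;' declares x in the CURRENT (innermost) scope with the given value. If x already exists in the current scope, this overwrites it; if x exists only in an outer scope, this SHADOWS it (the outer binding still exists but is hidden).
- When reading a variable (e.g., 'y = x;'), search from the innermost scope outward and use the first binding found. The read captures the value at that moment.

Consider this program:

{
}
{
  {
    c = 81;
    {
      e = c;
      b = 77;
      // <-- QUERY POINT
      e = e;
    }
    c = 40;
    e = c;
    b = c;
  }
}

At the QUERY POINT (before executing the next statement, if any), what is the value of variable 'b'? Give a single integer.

Step 1: enter scope (depth=1)
Step 2: exit scope (depth=0)
Step 3: enter scope (depth=1)
Step 4: enter scope (depth=2)
Step 5: declare c=81 at depth 2
Step 6: enter scope (depth=3)
Step 7: declare e=(read c)=81 at depth 3
Step 8: declare b=77 at depth 3
Visible at query point: b=77 c=81 e=81

Answer: 77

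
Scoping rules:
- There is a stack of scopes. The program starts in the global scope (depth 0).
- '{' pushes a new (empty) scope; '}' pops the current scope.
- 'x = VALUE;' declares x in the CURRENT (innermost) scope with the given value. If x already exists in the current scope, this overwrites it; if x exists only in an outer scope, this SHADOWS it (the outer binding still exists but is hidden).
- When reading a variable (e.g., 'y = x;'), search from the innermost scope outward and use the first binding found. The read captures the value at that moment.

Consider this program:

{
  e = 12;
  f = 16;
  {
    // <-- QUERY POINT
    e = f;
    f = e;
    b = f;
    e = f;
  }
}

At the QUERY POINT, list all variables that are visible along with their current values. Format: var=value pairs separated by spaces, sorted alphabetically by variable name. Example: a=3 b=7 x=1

Answer: e=12 f=16

Derivation:
Step 1: enter scope (depth=1)
Step 2: declare e=12 at depth 1
Step 3: declare f=16 at depth 1
Step 4: enter scope (depth=2)
Visible at query point: e=12 f=16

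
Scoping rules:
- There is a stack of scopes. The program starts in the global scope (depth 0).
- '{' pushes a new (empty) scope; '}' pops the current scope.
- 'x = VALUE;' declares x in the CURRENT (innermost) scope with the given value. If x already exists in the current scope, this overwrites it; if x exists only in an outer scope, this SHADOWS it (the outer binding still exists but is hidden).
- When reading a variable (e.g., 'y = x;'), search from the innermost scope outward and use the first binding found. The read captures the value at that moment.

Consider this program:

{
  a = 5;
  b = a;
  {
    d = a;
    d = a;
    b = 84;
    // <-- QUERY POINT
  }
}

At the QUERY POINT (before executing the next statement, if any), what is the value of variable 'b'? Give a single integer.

Answer: 84

Derivation:
Step 1: enter scope (depth=1)
Step 2: declare a=5 at depth 1
Step 3: declare b=(read a)=5 at depth 1
Step 4: enter scope (depth=2)
Step 5: declare d=(read a)=5 at depth 2
Step 6: declare d=(read a)=5 at depth 2
Step 7: declare b=84 at depth 2
Visible at query point: a=5 b=84 d=5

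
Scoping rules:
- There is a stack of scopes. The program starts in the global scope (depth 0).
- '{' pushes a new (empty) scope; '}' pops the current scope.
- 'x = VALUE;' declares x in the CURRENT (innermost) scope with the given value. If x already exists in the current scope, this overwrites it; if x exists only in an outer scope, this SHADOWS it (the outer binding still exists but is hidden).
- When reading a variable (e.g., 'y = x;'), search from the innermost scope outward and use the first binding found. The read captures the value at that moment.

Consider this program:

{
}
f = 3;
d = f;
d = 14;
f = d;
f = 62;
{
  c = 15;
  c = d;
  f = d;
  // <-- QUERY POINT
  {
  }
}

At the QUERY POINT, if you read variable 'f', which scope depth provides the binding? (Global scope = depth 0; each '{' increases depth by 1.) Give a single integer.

Answer: 1

Derivation:
Step 1: enter scope (depth=1)
Step 2: exit scope (depth=0)
Step 3: declare f=3 at depth 0
Step 4: declare d=(read f)=3 at depth 0
Step 5: declare d=14 at depth 0
Step 6: declare f=(read d)=14 at depth 0
Step 7: declare f=62 at depth 0
Step 8: enter scope (depth=1)
Step 9: declare c=15 at depth 1
Step 10: declare c=(read d)=14 at depth 1
Step 11: declare f=(read d)=14 at depth 1
Visible at query point: c=14 d=14 f=14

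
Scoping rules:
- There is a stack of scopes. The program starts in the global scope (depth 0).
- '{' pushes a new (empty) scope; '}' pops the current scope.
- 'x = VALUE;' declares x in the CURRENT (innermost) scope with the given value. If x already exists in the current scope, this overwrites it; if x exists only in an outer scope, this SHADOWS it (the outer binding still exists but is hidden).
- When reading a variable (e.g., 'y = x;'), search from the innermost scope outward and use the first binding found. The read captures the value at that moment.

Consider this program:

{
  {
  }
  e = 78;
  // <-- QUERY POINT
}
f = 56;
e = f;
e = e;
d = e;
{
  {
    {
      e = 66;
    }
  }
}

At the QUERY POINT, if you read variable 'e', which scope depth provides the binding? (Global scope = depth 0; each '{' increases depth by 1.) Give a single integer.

Answer: 1

Derivation:
Step 1: enter scope (depth=1)
Step 2: enter scope (depth=2)
Step 3: exit scope (depth=1)
Step 4: declare e=78 at depth 1
Visible at query point: e=78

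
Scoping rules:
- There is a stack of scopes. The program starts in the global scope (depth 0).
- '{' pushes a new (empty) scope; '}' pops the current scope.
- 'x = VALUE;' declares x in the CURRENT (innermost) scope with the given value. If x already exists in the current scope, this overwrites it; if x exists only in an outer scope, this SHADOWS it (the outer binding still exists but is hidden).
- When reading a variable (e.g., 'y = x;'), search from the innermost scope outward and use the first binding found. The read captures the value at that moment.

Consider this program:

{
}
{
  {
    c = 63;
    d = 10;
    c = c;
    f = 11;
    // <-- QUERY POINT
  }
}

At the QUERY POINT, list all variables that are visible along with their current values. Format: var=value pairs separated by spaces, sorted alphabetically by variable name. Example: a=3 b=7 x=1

Answer: c=63 d=10 f=11

Derivation:
Step 1: enter scope (depth=1)
Step 2: exit scope (depth=0)
Step 3: enter scope (depth=1)
Step 4: enter scope (depth=2)
Step 5: declare c=63 at depth 2
Step 6: declare d=10 at depth 2
Step 7: declare c=(read c)=63 at depth 2
Step 8: declare f=11 at depth 2
Visible at query point: c=63 d=10 f=11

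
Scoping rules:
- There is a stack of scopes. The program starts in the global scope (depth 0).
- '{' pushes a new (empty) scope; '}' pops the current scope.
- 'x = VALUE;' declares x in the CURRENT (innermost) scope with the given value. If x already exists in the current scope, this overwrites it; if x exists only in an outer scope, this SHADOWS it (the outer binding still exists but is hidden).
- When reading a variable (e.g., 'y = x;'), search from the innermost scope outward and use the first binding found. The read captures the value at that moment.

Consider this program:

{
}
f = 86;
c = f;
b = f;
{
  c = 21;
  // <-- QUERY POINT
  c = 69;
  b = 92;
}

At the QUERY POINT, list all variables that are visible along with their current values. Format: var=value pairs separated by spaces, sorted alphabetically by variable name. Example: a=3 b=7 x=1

Answer: b=86 c=21 f=86

Derivation:
Step 1: enter scope (depth=1)
Step 2: exit scope (depth=0)
Step 3: declare f=86 at depth 0
Step 4: declare c=(read f)=86 at depth 0
Step 5: declare b=(read f)=86 at depth 0
Step 6: enter scope (depth=1)
Step 7: declare c=21 at depth 1
Visible at query point: b=86 c=21 f=86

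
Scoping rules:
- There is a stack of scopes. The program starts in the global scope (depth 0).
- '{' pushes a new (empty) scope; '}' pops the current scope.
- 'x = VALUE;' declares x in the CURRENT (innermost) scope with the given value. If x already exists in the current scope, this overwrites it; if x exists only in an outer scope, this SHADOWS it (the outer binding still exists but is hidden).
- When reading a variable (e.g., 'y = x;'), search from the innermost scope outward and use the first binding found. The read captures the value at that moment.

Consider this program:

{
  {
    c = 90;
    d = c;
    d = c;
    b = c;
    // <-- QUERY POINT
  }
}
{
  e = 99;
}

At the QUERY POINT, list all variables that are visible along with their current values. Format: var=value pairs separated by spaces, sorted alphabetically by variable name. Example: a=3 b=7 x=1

Step 1: enter scope (depth=1)
Step 2: enter scope (depth=2)
Step 3: declare c=90 at depth 2
Step 4: declare d=(read c)=90 at depth 2
Step 5: declare d=(read c)=90 at depth 2
Step 6: declare b=(read c)=90 at depth 2
Visible at query point: b=90 c=90 d=90

Answer: b=90 c=90 d=90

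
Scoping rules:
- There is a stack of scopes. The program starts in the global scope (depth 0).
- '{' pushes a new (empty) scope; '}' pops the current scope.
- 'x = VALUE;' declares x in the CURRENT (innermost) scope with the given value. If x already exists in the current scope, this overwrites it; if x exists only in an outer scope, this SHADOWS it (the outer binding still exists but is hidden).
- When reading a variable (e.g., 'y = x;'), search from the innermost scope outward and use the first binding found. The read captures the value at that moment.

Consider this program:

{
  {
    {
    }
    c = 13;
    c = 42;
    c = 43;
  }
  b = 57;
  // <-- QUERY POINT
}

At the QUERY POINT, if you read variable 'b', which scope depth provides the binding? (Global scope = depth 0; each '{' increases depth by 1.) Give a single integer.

Step 1: enter scope (depth=1)
Step 2: enter scope (depth=2)
Step 3: enter scope (depth=3)
Step 4: exit scope (depth=2)
Step 5: declare c=13 at depth 2
Step 6: declare c=42 at depth 2
Step 7: declare c=43 at depth 2
Step 8: exit scope (depth=1)
Step 9: declare b=57 at depth 1
Visible at query point: b=57

Answer: 1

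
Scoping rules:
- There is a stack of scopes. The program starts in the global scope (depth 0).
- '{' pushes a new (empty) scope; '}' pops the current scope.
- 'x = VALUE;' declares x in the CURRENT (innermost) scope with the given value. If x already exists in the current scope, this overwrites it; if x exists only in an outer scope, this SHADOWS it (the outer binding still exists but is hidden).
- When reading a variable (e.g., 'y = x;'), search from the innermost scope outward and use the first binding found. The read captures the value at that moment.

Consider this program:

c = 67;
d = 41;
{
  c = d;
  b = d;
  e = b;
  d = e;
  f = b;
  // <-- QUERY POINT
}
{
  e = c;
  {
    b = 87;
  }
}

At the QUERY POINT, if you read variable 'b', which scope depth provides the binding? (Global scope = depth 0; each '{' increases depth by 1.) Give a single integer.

Step 1: declare c=67 at depth 0
Step 2: declare d=41 at depth 0
Step 3: enter scope (depth=1)
Step 4: declare c=(read d)=41 at depth 1
Step 5: declare b=(read d)=41 at depth 1
Step 6: declare e=(read b)=41 at depth 1
Step 7: declare d=(read e)=41 at depth 1
Step 8: declare f=(read b)=41 at depth 1
Visible at query point: b=41 c=41 d=41 e=41 f=41

Answer: 1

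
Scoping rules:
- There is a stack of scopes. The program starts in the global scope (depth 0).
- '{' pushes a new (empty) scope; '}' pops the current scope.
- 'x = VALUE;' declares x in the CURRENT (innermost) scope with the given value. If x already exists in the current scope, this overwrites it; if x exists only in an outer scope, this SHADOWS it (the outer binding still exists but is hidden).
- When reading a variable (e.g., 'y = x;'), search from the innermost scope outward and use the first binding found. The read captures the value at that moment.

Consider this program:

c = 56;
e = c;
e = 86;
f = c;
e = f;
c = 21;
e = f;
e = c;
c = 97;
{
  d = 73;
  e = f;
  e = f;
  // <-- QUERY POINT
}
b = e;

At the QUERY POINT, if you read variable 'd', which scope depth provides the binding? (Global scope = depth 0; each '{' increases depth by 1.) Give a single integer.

Answer: 1

Derivation:
Step 1: declare c=56 at depth 0
Step 2: declare e=(read c)=56 at depth 0
Step 3: declare e=86 at depth 0
Step 4: declare f=(read c)=56 at depth 0
Step 5: declare e=(read f)=56 at depth 0
Step 6: declare c=21 at depth 0
Step 7: declare e=(read f)=56 at depth 0
Step 8: declare e=(read c)=21 at depth 0
Step 9: declare c=97 at depth 0
Step 10: enter scope (depth=1)
Step 11: declare d=73 at depth 1
Step 12: declare e=(read f)=56 at depth 1
Step 13: declare e=(read f)=56 at depth 1
Visible at query point: c=97 d=73 e=56 f=56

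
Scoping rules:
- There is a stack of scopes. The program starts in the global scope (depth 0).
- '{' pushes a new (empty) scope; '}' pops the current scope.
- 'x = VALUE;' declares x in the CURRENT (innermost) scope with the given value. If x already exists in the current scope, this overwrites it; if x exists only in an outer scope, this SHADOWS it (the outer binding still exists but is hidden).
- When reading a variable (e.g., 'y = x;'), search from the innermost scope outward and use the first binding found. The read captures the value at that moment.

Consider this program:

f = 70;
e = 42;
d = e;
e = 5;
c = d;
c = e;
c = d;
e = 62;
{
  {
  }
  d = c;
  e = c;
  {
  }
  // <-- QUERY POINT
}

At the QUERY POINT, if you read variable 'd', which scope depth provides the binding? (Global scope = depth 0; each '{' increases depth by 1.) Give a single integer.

Step 1: declare f=70 at depth 0
Step 2: declare e=42 at depth 0
Step 3: declare d=(read e)=42 at depth 0
Step 4: declare e=5 at depth 0
Step 5: declare c=(read d)=42 at depth 0
Step 6: declare c=(read e)=5 at depth 0
Step 7: declare c=(read d)=42 at depth 0
Step 8: declare e=62 at depth 0
Step 9: enter scope (depth=1)
Step 10: enter scope (depth=2)
Step 11: exit scope (depth=1)
Step 12: declare d=(read c)=42 at depth 1
Step 13: declare e=(read c)=42 at depth 1
Step 14: enter scope (depth=2)
Step 15: exit scope (depth=1)
Visible at query point: c=42 d=42 e=42 f=70

Answer: 1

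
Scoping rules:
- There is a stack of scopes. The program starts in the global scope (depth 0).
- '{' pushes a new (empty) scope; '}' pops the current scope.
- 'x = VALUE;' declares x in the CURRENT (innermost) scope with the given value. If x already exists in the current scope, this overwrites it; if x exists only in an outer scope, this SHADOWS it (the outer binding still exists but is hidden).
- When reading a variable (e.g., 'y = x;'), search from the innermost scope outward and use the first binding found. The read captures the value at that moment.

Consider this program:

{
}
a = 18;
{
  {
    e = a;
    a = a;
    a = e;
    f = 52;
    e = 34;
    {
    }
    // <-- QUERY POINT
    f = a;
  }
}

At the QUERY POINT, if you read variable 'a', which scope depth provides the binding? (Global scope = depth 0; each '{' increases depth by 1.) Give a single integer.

Answer: 2

Derivation:
Step 1: enter scope (depth=1)
Step 2: exit scope (depth=0)
Step 3: declare a=18 at depth 0
Step 4: enter scope (depth=1)
Step 5: enter scope (depth=2)
Step 6: declare e=(read a)=18 at depth 2
Step 7: declare a=(read a)=18 at depth 2
Step 8: declare a=(read e)=18 at depth 2
Step 9: declare f=52 at depth 2
Step 10: declare e=34 at depth 2
Step 11: enter scope (depth=3)
Step 12: exit scope (depth=2)
Visible at query point: a=18 e=34 f=52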